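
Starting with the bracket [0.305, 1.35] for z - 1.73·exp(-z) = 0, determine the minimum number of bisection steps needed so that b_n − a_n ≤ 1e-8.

27

Initial width b − a = 1.35 − 0.305 = 1.045000.
After n steps the width is (b−a)/2^n; need (b−a)/2^n ≤ 1e-8.
So n ≥ log₂(1.045000/1e-8) = log₂(104500000.0000) ≈ 26.6389.
Hence n = 27.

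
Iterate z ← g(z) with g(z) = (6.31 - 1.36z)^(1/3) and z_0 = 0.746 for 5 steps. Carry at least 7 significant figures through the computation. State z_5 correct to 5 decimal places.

z_1 = g(0.746000) = 1.743013
z_2 = g(1.743013) = 1.579357
z_3 = g(1.579357) = 1.608558
z_4 = g(1.608558) = 1.603425
z_5 = g(1.603425) = 1.604330

1.60433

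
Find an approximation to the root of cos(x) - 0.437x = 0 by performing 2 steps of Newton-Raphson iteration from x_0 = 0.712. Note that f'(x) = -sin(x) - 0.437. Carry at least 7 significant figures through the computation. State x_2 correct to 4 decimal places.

1.0798

x_0 = 0.712000: f = 0.445913, f' = -1.090349 → x_1 = 0.712000 - (0.445913)/(-1.090349) = 1.120963
x_1 = 1.120963: f = -0.055046, f' = -1.337520 → x_2 = 1.120963 - (-0.055046)/(-1.337520) = 1.079808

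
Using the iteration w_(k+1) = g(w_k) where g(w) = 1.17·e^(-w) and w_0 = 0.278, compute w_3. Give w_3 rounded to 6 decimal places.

0.722259

w_1 = g(0.278000) = 0.886037
w_2 = g(0.886037) = 0.482375
w_3 = g(0.482375) = 0.722259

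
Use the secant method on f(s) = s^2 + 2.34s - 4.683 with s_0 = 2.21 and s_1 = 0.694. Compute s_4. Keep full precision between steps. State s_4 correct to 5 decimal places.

1.28974

Secant update: s_(k+1) = s_k − f(s_k)·(s_k − s_(k-1))/(f(s_k) − f(s_(k-1))).
f(s_0) = 5.372500, f(s_1) = -2.577404
s_2 = 0.694000 - (-2.577404)·(0.694000 - 2.210000)/(-2.577404 - (5.372500)) = 1.185496; f(s_2) = -0.503540
s_3 = 1.185496 - (-0.503540)·(1.185496 - 0.694000)/(-0.503540 - (-2.577404)) = 1.304832; f(s_3) = 0.072895
s_4 = 1.304832 - (0.072895)·(1.304832 - 1.185496)/(0.072895 - (-0.503540)) = 1.289741; f(s_4) = -0.001573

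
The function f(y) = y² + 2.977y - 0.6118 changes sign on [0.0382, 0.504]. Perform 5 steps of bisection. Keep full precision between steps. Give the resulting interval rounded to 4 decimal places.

[0.1838, 0.1983]

f(0.038200) = -0.496619, f(0.504000) = 1.142624 (opposite signs)
step 1: m = 0.271100, f(m) = 0.268760 > 0 → root in [0.038200, 0.271100]
step 2: m = 0.154650, f(m) = -0.127490 < 0 → root in [0.154650, 0.271100]
step 3: m = 0.212875, f(m) = 0.067245 > 0 → root in [0.154650, 0.212875]
step 4: m = 0.183762, f(m) = -0.030970 < 0 → root in [0.183762, 0.212875]
step 5: m = 0.198319, f(m) = 0.017925 > 0 → root in [0.183762, 0.198319]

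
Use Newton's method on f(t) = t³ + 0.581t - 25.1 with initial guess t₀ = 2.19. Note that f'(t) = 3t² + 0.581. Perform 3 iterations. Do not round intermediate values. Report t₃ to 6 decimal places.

Newton update: t ← t − f(t)/f'(t).
t_0 = 2.190000: f = -13.324151, f' = 14.969300 → t_1 = 2.190000 - (-13.324151)/(14.969300) = 3.080098
t_1 = 3.080098: f = 5.910452, f' = 29.042020 → t_2 = 3.080098 - (5.910452)/(29.042020) = 2.876585
t_2 = 2.876585: f = 0.374284, f' = 25.405218 → t_3 = 2.876585 - (0.374284)/(25.405218) = 2.861852

2.861852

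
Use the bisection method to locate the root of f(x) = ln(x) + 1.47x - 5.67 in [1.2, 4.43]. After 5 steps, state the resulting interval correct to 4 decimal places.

[3.0169, 3.1178]

f(1.200000) = -3.723678, f(4.430000) = 2.330500 (opposite signs)
step 1: m = 2.815000, f(m) = -0.496988 < 0 → root in [2.815000, 4.430000]
step 2: m = 3.622500, f(m) = 0.942239 > 0 → root in [2.815000, 3.622500]
step 3: m = 3.218750, f(m) = 0.230556 > 0 → root in [2.815000, 3.218750]
step 4: m = 3.016875, f(m) = -0.130972 < 0 → root in [3.016875, 3.218750]
step 5: m = 3.117812, f(m) = 0.050316 > 0 → root in [3.016875, 3.117812]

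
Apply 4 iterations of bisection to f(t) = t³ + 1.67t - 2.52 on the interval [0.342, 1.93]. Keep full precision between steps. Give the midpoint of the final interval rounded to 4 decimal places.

0.9871

f(0.342000) = -1.908858, f(1.930000) = 7.892157 (opposite signs)
step 1: m = 1.136000, f(m) = 0.843123 > 0 → root in [0.342000, 1.136000]
step 2: m = 0.739000, f(m) = -0.882287 < 0 → root in [0.739000, 1.136000]
step 3: m = 0.937500, f(m) = -0.130400 < 0 → root in [0.937500, 1.136000]
step 4: m = 1.036750, f(m) = 0.325724 > 0 → root in [0.937500, 1.036750]
Midpoint of [0.937500, 1.036750] = 0.987125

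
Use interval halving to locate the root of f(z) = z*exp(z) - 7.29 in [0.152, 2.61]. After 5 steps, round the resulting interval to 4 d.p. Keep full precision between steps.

[1.5346, 1.6114]

f(0.152000) = -7.113048, f(2.610000) = 28.203523 (opposite signs)
step 1: m = 1.381000, f(m) = -1.795169 < 0 → root in [1.381000, 2.610000]
step 2: m = 1.995500, f(m) = 7.388659 > 0 → root in [1.381000, 1.995500]
step 3: m = 1.688250, f(m) = 1.843441 > 0 → root in [1.381000, 1.688250]
step 4: m = 1.534625, f(m) = -0.169976 < 0 → root in [1.534625, 1.688250]
step 5: m = 1.611438, f(m) = 0.783315 > 0 → root in [1.534625, 1.611438]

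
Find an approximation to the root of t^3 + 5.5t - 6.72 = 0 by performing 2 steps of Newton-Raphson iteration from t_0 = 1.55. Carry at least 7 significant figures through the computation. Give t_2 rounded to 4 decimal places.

Newton update: t ← t − f(t)/f'(t).
f'(t) = 3t^2 + 5.5
t_0 = 1.550000: f = 5.528875, f' = 12.707500 → t_1 = 1.550000 - (5.528875)/(12.707500) = 1.114912
t_1 = 1.114912: f = 0.797888, f' = 9.229089 → t_2 = 1.114912 - (0.797888)/(9.229089) = 1.028459

1.0285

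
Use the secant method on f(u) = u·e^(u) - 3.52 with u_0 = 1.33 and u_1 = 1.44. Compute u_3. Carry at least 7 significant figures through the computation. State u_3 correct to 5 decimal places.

Secant update: u_(k+1) = u_k − f(u_k)·(u_k − u_(k-1))/(f(u_k) − f(u_(k-1))).
f(u_0) = 1.508788, f(u_1) = 2.557802
u_2 = 1.440000 - (2.557802)·(1.440000 - 1.330000)/(2.557802 - (1.508788)) = 1.171788; f(u_2) = 0.262249
u_3 = 1.171788 - (0.262249)·(1.171788 - 1.440000)/(0.262249 - (2.557802)) = 1.141147; f(u_3) = 0.052197

1.14115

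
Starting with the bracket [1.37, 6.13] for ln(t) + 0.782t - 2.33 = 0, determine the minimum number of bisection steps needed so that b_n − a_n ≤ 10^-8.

29

Initial width b − a = 6.13 − 1.37 = 4.760000.
After n steps the width is (b−a)/2^n; need (b−a)/2^n ≤ 10^-8.
So n ≥ log₂(4.760000/10^-8) = log₂(476000000.0000) ≈ 28.8264.
Hence n = 29.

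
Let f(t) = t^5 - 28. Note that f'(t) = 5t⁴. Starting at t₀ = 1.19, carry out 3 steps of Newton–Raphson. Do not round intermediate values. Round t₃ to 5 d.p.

2.48625

Newton update: t ← t − f(t)/f'(t).
t_0 = 1.190000: f = -25.613646, f' = 10.026696 → t_1 = 1.190000 - (-25.613646)/(10.026696) = 3.744545
t_1 = 3.744545: f = 708.199088, f' = 983.028761 → t_2 = 3.744545 - (708.199088)/(983.028761) = 3.024119
t_2 = 3.024119: f = 224.926698, f' = 418.182394 → t_3 = 3.024119 - (224.926698)/(418.182394) = 2.486252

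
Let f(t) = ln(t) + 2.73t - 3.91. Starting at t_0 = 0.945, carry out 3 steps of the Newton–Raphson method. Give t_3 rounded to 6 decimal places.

1.328254

Newton update: t ← t − f(t)/f'(t).
f'(t) = 1/t + 2.73
t_0 = 0.945000: f = -1.386720, f' = 3.788201 → t_1 = 0.945000 - (-1.386720)/(3.788201) = 1.311063
t_1 = 1.311063: f = -0.059960, f' = 3.492740 → t_2 = 1.311063 - (-0.059960)/(3.492740) = 1.328230
t_2 = 1.328230: f = -0.000085, f' = 3.482882 → t_3 = 1.328230 - (-0.000085)/(3.482882) = 1.328254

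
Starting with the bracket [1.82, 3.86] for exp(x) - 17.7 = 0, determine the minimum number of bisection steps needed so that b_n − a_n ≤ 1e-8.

28

Initial width b − a = 3.86 − 1.82 = 2.040000.
After n steps the width is (b−a)/2^n; need (b−a)/2^n ≤ 1e-8.
So n ≥ log₂(2.040000/1e-8) = log₂(204000000.0000) ≈ 27.6040.
Hence n = 28.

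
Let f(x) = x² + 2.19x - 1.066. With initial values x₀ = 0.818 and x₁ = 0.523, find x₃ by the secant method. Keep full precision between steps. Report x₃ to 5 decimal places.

f(x_0) = 1.394544, f(x_1) = 0.352899
x_2 = 0.523000 - (0.352899)·(0.523000 - 0.818000)/(0.352899 - (1.394544)) = 0.423057; f(x_2) = 0.039472
x_3 = 0.423057 - (0.039472)·(0.423057 - 0.523000)/(0.039472 - (0.352899)) = 0.410470; f(x_3) = 0.001416

0.41047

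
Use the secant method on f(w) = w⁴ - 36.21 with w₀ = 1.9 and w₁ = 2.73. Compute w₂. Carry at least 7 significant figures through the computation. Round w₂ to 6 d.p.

2.352506

f(w_0) = -23.177900, f(w_1) = 19.335718
w_2 = 2.730000 - (19.335718)·(2.730000 - 1.900000)/(19.335718 - (-23.177900)) = 2.352506; f(w_2) = -5.581708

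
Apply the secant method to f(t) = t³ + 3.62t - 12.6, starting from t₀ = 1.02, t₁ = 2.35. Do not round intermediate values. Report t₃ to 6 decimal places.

f(t_0) = -7.846392, f(t_1) = 8.884875
t_2 = 2.350000 - (8.884875)·(2.350000 - 1.020000)/(8.884875 - (-7.846392)) = 1.643725; f(t_2) = -2.208653
t_3 = 1.643725 - (-2.208653)·(1.643725 - 2.350000)/(-2.208653 - (8.884875)) = 1.784340; f(t_3) = -0.459589

1.784340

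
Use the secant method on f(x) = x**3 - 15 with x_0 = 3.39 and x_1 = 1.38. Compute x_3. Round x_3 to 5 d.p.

f(x_0) = 23.958219, f(x_1) = -12.371928
x_2 = 1.380000 - (-12.371928)·(1.380000 - 3.390000)/(-12.371928 - (23.958219)) = 2.064489; f(x_2) = -6.200915
x_3 = 2.064489 - (-6.200915)·(2.064489 - 1.380000)/(-6.200915 - (-12.371928)) = 2.752294; f(x_3) = 5.848965

2.75229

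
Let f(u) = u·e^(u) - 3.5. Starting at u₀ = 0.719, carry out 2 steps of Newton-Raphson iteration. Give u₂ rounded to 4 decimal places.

1.1480

f'(u) = (u + 1)·e^(u)
u_0 = 0.719000: f = -2.024339, f' = 3.528041 → u_1 = 0.719000 - (-2.024339)/(3.528041) = 1.292786
u_1 = 1.292786: f = 1.209514, f' = 8.352434 → u_2 = 1.292786 - (1.209514)/(8.352434) = 1.147976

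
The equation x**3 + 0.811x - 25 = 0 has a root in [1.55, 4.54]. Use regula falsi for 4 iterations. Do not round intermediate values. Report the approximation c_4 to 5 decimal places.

2.78017

f(1.550000) = -20.019075, f(4.540000) = 72.258604
step 1: c = 2.198662, f(c) = -12.588299 < 0 → new bracket [2.198662, 4.540000]
step 2: c = 2.546034, f(c) = -6.431030 < 0 → new bracket [2.546034, 4.540000]
step 3: c = 2.708994, f(c) = -2.922645 < 0 → new bracket [2.708994, 4.540000]
step 4: c = 2.780174, f(c) = -1.256293 < 0 → new bracket [2.780174, 4.540000]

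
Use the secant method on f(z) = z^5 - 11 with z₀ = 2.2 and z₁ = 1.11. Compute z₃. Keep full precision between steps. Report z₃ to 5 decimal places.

Secant update: z_(k+1) = z_k − f(z_k)·(z_k − z_(k-1))/(f(z_k) − f(z_(k-1))).
f(z_0) = 40.536320, f(z_1) = -9.314942
z_2 = 1.110000 - (-9.314942)·(1.110000 - 2.200000)/(-9.314942 - (40.536320)) = 1.313672; f(z_2) = -7.087683
z_3 = 1.313672 - (-7.087683)·(1.313672 - 1.110000)/(-7.087683 - (-9.314942)) = 1.961804; f(z_3) = 18.058859

1.96180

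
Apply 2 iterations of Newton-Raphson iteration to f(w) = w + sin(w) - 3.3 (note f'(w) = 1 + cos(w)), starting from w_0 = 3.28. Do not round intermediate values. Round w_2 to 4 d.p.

8.8601

w_0 = 3.280000: f = -0.157966, f' = 0.009563 → w_1 = 3.280000 - (-0.157966)/(0.009563) = 19.798415
w_1 = 19.798415: f = 17.311167, f' = 1.582611 → w_2 = 19.798415 - (17.311167)/(1.582611) = 8.860054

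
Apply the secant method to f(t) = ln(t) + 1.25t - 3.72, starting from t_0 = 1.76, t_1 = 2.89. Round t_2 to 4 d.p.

2.3253

f(t_0) = -0.954686, f(t_1) = 0.953757
t_2 = 2.890000 - (0.953757)·(2.890000 - 1.760000)/(0.953757 - (-0.954686)) = 2.325275; f(t_2) = 0.030432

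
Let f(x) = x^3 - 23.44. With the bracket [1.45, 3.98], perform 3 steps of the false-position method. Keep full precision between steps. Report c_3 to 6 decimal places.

2.803069

f(1.450000) = -20.391375, f(3.980000) = 39.604792
step 1: c = 2.309891, f(c) = -11.115350 < 0 → new bracket [2.309891, 3.980000]
step 2: c = 2.675897, f(c) = -4.279450 < 0 → new bracket [2.675897, 3.980000]
step 3: c = 2.803069, f(c) = -1.415749 < 0 → new bracket [2.803069, 3.980000]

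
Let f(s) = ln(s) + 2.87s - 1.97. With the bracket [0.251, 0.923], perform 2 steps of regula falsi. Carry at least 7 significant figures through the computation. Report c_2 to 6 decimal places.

f(0.251000) = -2.631932, f(0.923000) = 0.598884
step 1: c = 0.798434, f(c) = 0.096402 > 0 → new bracket [0.251000, 0.798434]
step 2: c = 0.779091, f(c) = 0.016364 > 0 → new bracket [0.251000, 0.779091]

0.779091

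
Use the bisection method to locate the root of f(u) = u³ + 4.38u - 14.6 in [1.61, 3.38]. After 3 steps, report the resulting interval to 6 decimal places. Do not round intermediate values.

[1.831250, 2.052500]

f(1.610000) = -3.374919, f(3.380000) = 38.818872 (opposite signs)
step 1: m = 2.495000, f(m) = 11.859537 > 0 → root in [1.610000, 2.495000]
step 2: m = 2.052500, f(m) = 3.036632 > 0 → root in [1.610000, 2.052500]
step 3: m = 1.831250, f(m) = -0.438071 < 0 → root in [1.831250, 2.052500]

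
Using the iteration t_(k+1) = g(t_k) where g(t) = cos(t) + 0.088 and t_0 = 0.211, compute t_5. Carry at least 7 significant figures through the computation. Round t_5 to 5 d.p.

t_1 = g(0.211000) = 1.065822
t_2 = g(1.065822) = 0.571785
t_3 = g(0.571785) = 0.928936
t_4 = g(0.928936) = 0.686686
t_5 = g(0.686686) = 0.861351

0.86135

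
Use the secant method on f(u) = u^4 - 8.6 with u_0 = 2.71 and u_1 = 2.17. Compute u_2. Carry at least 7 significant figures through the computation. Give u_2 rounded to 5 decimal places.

1.93923

f(u_0) = 45.335805, f(u_1) = 13.573739
u_2 = 2.170000 - (13.573739)·(2.170000 - 2.710000)/(13.573739 - (45.335805)) = 1.939227; f(u_2) = 5.542130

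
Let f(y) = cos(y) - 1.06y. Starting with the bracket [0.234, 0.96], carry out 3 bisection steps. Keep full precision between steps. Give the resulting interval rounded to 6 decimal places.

[0.687750, 0.778500]

f(0.234000) = 0.724707, f(0.960000) = -0.444080 (opposite signs)
step 1: m = 0.597000, f(m) = 0.194206 > 0 → root in [0.597000, 0.960000]
step 2: m = 0.778500, f(m) = -0.113242 < 0 → root in [0.597000, 0.778500]
step 3: m = 0.687750, f(m) = 0.043661 > 0 → root in [0.687750, 0.778500]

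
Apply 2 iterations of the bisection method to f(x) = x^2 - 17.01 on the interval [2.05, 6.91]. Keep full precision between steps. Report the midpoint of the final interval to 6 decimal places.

f(2.050000) = -12.807500, f(6.910000) = 30.738100 (opposite signs)
step 1: m = 4.480000, f(m) = 3.060400 > 0 → root in [2.050000, 4.480000]
step 2: m = 3.265000, f(m) = -6.349775 < 0 → root in [3.265000, 4.480000]
Midpoint of [3.265000, 4.480000] = 3.872500

3.872500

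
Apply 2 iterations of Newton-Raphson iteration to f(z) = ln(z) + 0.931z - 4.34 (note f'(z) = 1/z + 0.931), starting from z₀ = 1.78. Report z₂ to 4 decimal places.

z_0 = 1.780000: f = -2.106207, f' = 1.492798 → z_1 = 1.780000 - (-2.106207)/(1.492798) = 3.190912
z_1 = 3.190912: f = -0.208954, f' = 1.244390 → z_2 = 3.190912 - (-0.208954)/(1.244390) = 3.358829

3.3588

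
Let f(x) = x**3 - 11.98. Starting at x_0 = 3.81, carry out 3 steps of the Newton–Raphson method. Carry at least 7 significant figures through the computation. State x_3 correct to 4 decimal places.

f'(x) = 3x**2
x_0 = 3.810000: f = 43.326341, f' = 43.548300 → x_1 = 3.810000 - (43.326341)/(43.548300) = 2.815097
x_1 = 2.815097: f = 10.328996, f' = 23.774311 → x_2 = 2.815097 - (10.328996)/(23.774311) = 2.380636
x_2 = 2.380636: f = 1.512091, f' = 17.002290 → x_3 = 2.380636 - (1.512091)/(17.002290) = 2.291702

2.2917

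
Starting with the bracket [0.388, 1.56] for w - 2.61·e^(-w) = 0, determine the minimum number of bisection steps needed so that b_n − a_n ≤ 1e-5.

17

Initial width b − a = 1.56 − 0.388 = 1.172000.
After n steps the width is (b−a)/2^n; need (b−a)/2^n ≤ 1e-5.
So n ≥ log₂(1.172000/1e-5) = log₂(117200.0000) ≈ 16.8386.
Hence n = 17.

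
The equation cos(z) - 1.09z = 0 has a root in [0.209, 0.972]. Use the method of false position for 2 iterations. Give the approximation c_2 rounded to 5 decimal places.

f(0.209000) = 0.750429, f(0.972000) = -0.495831
step 1: c = 0.668436, f(c) = 0.056196 > 0 → new bracket [0.668436, 0.972000]
step 2: c = 0.699339, f(c) = 0.002988 > 0 → new bracket [0.699339, 0.972000]

0.69934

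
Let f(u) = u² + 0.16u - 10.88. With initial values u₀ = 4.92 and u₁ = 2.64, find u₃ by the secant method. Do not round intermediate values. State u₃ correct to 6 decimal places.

Secant update: u_(k+1) = u_k − f(u_k)·(u_k − u_(k-1))/(f(u_k) − f(u_(k-1))).
f(u_0) = 14.113600, f(u_1) = -3.488000
u_2 = 2.640000 - (-3.488000)·(2.640000 - 4.920000)/(-3.488000 - (14.113600)) = 3.091813; f(u_2) = -0.825999
u_3 = 3.091813 - (-0.825999)·(3.091813 - 2.640000)/(-0.825999 - (-3.488000)) = 3.232008; f(u_3) = 0.082996

3.232008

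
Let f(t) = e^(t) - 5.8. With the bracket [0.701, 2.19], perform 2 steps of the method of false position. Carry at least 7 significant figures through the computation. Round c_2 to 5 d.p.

1.70754

f(0.701000) = -3.784233, f(2.190000) = 3.135213
step 1: c = 1.515331, f(c) = -1.249071 < 0 → new bracket [1.515331, 2.190000]
step 2: c = 1.707543, f(c) = -0.284608 < 0 → new bracket [1.707543, 2.190000]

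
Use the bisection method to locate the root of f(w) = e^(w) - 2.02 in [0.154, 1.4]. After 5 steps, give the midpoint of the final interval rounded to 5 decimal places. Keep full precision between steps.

0.71859

f(0.154000) = -0.853509, f(1.400000) = 2.035200 (opposite signs)
step 1: m = 0.777000, f(m) = 0.154938 > 0 → root in [0.154000, 0.777000]
step 2: m = 0.465500, f(m) = -0.427190 < 0 → root in [0.465500, 0.777000]
step 3: m = 0.621250, f(m) = -0.158747 < 0 → root in [0.621250, 0.777000]
step 4: m = 0.699125, f(m) = -0.008009 < 0 → root in [0.699125, 0.777000]
step 5: m = 0.738062, f(m) = 0.071879 > 0 → root in [0.699125, 0.738062]
Midpoint of [0.699125, 0.738062] = 0.718594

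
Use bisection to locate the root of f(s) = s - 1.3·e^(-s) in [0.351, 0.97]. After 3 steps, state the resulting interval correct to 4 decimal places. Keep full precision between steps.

[0.6605, 0.7379]

f(0.351000) = -0.564179, f(0.970000) = 0.477192 (opposite signs)
step 1: m = 0.660500, f(m) = -0.011071 < 0 → root in [0.660500, 0.970000]
step 2: m = 0.815250, f(m) = 0.239963 > 0 → root in [0.660500, 0.815250]
step 3: m = 0.737875, f(m) = 0.116307 > 0 → root in [0.660500, 0.737875]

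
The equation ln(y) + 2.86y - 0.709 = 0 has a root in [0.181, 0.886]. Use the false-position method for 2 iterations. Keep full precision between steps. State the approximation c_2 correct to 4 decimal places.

f(0.181000) = -1.900598, f(0.886000) = 1.703922
step 1: c = 0.552734, f(c) = 0.278940 > 0 → new bracket [0.181000, 0.552734]
step 2: c = 0.505159, f(c) = 0.052872 > 0 → new bracket [0.181000, 0.505159]

0.5052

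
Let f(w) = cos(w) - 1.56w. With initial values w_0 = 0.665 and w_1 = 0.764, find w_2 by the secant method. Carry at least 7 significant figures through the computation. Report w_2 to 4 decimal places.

0.5519

f(w_0) = -0.250483, f(w_1) = -0.469765
w_2 = 0.764000 - (-0.469765)·(0.764000 - 0.665000)/(-0.469765 - (-0.250483)) = 0.551914; f(w_2) = -0.009462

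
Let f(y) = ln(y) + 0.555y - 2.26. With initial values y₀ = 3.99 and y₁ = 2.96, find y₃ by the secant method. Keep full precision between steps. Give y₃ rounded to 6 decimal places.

f(y_0) = 1.338241, f(y_1) = 0.467989
y_2 = 2.960000 - (0.467989)·(2.960000 - 3.990000)/(0.467989 - (1.338241)) = 2.406104; f(y_2) = -0.046603
y_3 = 2.406104 - (-0.046603)·(2.406104 - 2.960000)/(-0.046603 - (0.467989)) = 2.456267; f(y_3) = 0.001871

2.456267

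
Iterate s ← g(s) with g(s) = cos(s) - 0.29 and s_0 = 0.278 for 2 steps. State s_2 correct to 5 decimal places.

0.49282

s_1 = g(0.278000) = 0.671606
s_2 = g(0.671606) = 0.492823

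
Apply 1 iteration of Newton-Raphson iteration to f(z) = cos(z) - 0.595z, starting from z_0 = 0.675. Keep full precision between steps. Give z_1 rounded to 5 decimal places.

0.98575

f'(z) = -sin(z) - 0.595
z_0 = 0.675000: f = 0.379082, f' = -1.219897 → z_1 = 0.675000 - (0.379082)/(-1.219897) = 0.985749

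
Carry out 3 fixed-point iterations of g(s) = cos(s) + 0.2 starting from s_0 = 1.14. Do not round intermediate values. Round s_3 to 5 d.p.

0.72739

s_1 = g(1.140000) = 0.617595
s_2 = g(0.617595) = 1.015274
s_3 = g(1.015274) = 0.727387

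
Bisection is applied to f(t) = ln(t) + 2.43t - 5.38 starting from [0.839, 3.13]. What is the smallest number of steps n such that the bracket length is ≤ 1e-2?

8

Initial width b − a = 3.13 − 0.839 = 2.291000.
After n steps the width is (b−a)/2^n; need (b−a)/2^n ≤ 1e-2.
So n ≥ log₂(2.291000/1e-2) = log₂(229.1000) ≈ 7.8398.
Hence n = 8.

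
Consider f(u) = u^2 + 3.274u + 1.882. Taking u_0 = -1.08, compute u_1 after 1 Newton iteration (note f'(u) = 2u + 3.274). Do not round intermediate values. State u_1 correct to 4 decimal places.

u_0 = -1.080000: f = -0.487520, f' = 1.114000 → u_1 = -1.080000 - (-0.487520)/(1.114000) = -0.642370

-0.6424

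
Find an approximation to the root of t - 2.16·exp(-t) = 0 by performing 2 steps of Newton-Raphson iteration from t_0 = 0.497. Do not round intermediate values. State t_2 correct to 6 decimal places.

0.888071

f'(t) = 1 + 2.16·exp(-t)
t_0 = 0.497000: f = -0.817042, f' = 2.314042 → t_1 = 0.497000 - (-0.817042)/(2.314042) = 0.850080
t_1 = 0.850080: f = -0.073062, f' = 1.923142 → t_2 = 0.850080 - (-0.073062)/(1.923142) = 0.888071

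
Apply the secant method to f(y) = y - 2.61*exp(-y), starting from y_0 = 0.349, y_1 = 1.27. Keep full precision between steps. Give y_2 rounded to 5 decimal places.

f(y_0) = -1.492076, f(y_1) = 0.537029
y_2 = 1.270000 - (0.537029)·(1.270000 - 0.349000)/(0.537029 - (-1.492076)) = 1.026245; f(y_2) = 0.090952

1.02625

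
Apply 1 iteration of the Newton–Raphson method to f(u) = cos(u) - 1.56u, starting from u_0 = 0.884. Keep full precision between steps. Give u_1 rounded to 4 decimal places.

Newton update: u ← u − f(u)/f'(u).
f'(u) = -sin(u) - 1.56
u_0 = 0.884000: f = -0.744977, f' = -2.333281 → u_1 = 0.884000 - (-0.744977)/(-2.333281) = 0.564717

0.5647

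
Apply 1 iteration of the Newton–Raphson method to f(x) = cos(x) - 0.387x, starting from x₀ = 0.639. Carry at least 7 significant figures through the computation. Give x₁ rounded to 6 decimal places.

Newton update: x ← x − f(x)/f'(x).
f'(x) = -sin(x) - 0.387
x_0 = 0.639000: f = 0.555400, f' = -0.983393 → x_1 = 0.639000 - (0.555400)/(-0.983393) = 1.203779

1.203779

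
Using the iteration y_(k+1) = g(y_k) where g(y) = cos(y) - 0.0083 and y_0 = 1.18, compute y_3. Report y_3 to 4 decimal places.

y_1 = g(1.180000) = 0.372625
y_2 = g(0.372625) = 0.923075
y_3 = g(0.923075) = 0.595071

0.5951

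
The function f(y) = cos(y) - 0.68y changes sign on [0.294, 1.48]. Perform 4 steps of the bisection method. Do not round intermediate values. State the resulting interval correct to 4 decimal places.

[0.8870, 0.9611]

f(0.294000) = 0.757172, f(1.480000) = -0.915728 (opposite signs)
step 1: m = 0.887000, f(m) = 0.028580 > 0 → root in [0.887000, 1.480000]
step 2: m = 1.183500, f(m) = -0.427094 < 0 → root in [0.887000, 1.183500]
step 3: m = 1.035250, f(m) = -0.193659 < 0 → root in [0.887000, 1.035250]
step 4: m = 0.961125, f(m) = -0.080967 < 0 → root in [0.887000, 0.961125]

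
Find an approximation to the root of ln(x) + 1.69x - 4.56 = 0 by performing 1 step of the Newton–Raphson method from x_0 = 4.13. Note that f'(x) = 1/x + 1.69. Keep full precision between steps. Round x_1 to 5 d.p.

2.14360

Newton update: x ← x − f(x)/f'(x).
x_0 = 4.130000: f = 3.837977, f' = 1.932131 → x_1 = 4.130000 - (3.837977)/(1.932131) = 2.143604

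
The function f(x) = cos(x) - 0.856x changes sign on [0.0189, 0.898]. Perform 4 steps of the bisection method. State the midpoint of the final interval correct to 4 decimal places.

f(0.018900) = 0.983643, f(0.898000) = -0.145513 (opposite signs)
step 1: m = 0.458450, f(m) = 0.504306 > 0 → root in [0.458450, 0.898000]
step 2: m = 0.678225, f(m) = 0.198127 > 0 → root in [0.678225, 0.898000]
step 3: m = 0.788112, f(m) = 0.030561 > 0 → root in [0.788112, 0.898000]
step 4: m = 0.843056, f(m) = -0.056472 < 0 → root in [0.788112, 0.843056]
Midpoint of [0.788112, 0.843056] = 0.815584

0.8156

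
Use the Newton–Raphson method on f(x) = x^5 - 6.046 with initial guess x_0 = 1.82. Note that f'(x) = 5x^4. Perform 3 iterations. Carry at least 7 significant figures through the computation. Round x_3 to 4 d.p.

1.4337

x_0 = 1.820000: f = 13.923029, f' = 54.859969 → x_1 = 1.820000 - (13.923029)/(54.859969) = 1.566208
x_1 = 1.566208: f = 3.378254, f' = 30.086219 → x_2 = 1.566208 - (3.378254)/(30.086219) = 1.453922
x_2 = 1.453922: f = 0.450892, f' = 22.342643 → x_3 = 1.453922 - (0.450892)/(22.342643) = 1.433741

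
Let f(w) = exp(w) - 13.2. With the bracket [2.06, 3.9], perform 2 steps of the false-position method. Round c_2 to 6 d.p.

2.429297

f(2.060000) = -5.354030, f(3.900000) = 36.202449
step 1: c = 2.297061, f(c) = -3.255090 < 0 → new bracket [2.297061, 3.900000]
step 2: c = 2.429297, f(c) = -1.849101 < 0 → new bracket [2.429297, 3.900000]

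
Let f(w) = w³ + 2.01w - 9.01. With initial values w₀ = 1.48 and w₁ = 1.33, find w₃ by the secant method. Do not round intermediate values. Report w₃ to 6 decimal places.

1.746252

Secant update: w_(k+1) = w_k − f(w_k)·(w_k − w_(k-1))/(f(w_k) − f(w_(k-1))).
f(w_0) = -2.793408, f(w_1) = -3.984063
w_2 = 1.330000 - (-3.984063)·(1.330000 - 1.480000)/(-3.984063 - (-2.793408)) = 1.831917; f(w_2) = 0.819914
w_3 = 1.831917 - (0.819914)·(1.831917 - 1.330000)/(0.819914 - (-3.984063)) = 1.746252; f(w_3) = -0.175015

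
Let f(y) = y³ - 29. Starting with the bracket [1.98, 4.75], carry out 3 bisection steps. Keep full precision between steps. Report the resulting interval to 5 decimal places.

f(1.980000) = -21.237608, f(4.750000) = 78.171875 (opposite signs)
step 1: m = 3.365000, f(m) = 9.102652 > 0 → root in [1.980000, 3.365000]
step 2: m = 2.672500, f(m) = -9.912320 < 0 → root in [2.672500, 3.365000]
step 3: m = 3.018750, f(m) = -1.490579 < 0 → root in [3.018750, 3.365000]

[3.01875, 3.36500]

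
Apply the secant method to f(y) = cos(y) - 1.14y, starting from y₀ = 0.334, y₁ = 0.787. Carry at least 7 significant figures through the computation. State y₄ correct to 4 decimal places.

0.6813

f(y_0) = 0.563979, f(y_1) = -0.191207
y_2 = 0.787000 - (-0.191207)·(0.787000 - 0.334000)/(-0.191207 - (0.563979)) = 0.672304; f(y_2) = 0.015962
y_3 = 0.672304 - (0.015962)·(0.672304 - 0.787000)/(0.015962 - (-0.191207)) = 0.681141; f(y_3) = 0.000354
y_4 = 0.681141 - (0.000354)·(0.681141 - 0.672304)/(0.000354 - (0.015962)) = 0.681341; f(y_4) = -0.000001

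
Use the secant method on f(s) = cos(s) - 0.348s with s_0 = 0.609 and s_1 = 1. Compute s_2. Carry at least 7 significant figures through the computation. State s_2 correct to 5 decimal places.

f(s_0) = 0.608288, f(s_1) = 0.192302
s_2 = 1.000000 - (0.192302)·(1.000000 - 0.609000)/(0.192302 - (0.608288)) = 1.180752; f(s_2) = -0.030672

1.18075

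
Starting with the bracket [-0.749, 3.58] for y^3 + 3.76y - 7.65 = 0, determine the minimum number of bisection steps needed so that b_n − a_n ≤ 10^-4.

16

Initial width b − a = 3.58 − -0.749 = 4.329000.
After n steps the width is (b−a)/2^n; need (b−a)/2^n ≤ 10^-4.
So n ≥ log₂(4.329000/10^-4) = log₂(43290.0000) ≈ 15.4017.
Hence n = 16.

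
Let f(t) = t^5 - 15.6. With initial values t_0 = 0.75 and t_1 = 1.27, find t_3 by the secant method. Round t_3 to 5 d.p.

1.33078

f(t_0) = -15.362695, f(t_1) = -12.296163
t_2 = 1.270000 - (-12.296163)·(1.270000 - 0.750000)/(-12.296163 - (-15.362695)) = 3.355093; f(t_2) = 409.531009
t_3 = 3.355093 - (409.531009)·(3.355093 - 1.270000)/(409.531009 - (-12.296163)) = 1.330780; f(t_3) = -11.426203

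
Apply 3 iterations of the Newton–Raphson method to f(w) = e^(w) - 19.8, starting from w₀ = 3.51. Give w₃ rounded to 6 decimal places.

f'(w) = e^(w)
w_0 = 3.510000: f = 13.648268, f' = 33.448268 → w_1 = 3.510000 - (13.648268)/(33.448268) = 3.101959
w_1 = 3.101959: f = 2.441478, f' = 22.241478 → w_2 = 3.101959 - (2.441478)/(22.241478) = 2.992188
w_2 = 2.992188: f = 0.129231, f' = 19.929231 → w_3 = 2.992188 - (0.129231)/(19.929231) = 2.985703

2.985703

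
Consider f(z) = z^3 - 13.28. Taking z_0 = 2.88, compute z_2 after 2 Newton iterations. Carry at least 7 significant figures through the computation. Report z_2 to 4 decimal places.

f'(z) = 3z^2
z_0 = 2.880000: f = 10.607872, f' = 24.883200 → z_1 = 2.880000 - (10.607872)/(24.883200) = 2.453693
z_1 = 2.453693: f = 1.492734, f' = 18.061834 → z_2 = 2.453693 - (1.492734)/(18.061834) = 2.371048

2.3710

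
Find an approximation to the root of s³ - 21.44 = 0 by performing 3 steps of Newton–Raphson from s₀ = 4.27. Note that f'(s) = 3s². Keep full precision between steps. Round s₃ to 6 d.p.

s_0 = 4.270000: f = 56.414483, f' = 54.698700 → s_1 = 4.270000 - (56.414483)/(54.698700) = 3.238632
s_1 = 3.238632: f = 12.529163, f' = 31.466214 → s_2 = 3.238632 - (12.529163)/(31.466214) = 2.840454
s_2 = 2.840454: f = 1.477287, f' = 24.204534 → s_3 = 2.840454 - (1.477287)/(24.204534) = 2.779420

2.779420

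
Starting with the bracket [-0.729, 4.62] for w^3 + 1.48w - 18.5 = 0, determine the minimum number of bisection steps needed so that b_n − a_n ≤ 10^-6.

Initial width b − a = 4.62 − -0.729 = 5.349000.
After n steps the width is (b−a)/2^n; need (b−a)/2^n ≤ 10^-6.
So n ≥ log₂(5.349000/10^-6) = log₂(5349000.0000) ≈ 22.3508.
Hence n = 23.

23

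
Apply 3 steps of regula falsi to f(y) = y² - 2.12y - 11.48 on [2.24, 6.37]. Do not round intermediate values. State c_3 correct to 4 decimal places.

f(2.240000) = -11.211200, f(6.370000) = 15.592500
step 1: c = 3.967458, f(c) = -4.150290 < 0 → new bracket [3.967458, 6.370000]
step 2: c = 4.472515, f(c) = -0.958339 < 0 → new bracket [4.472515, 6.370000]
step 3: c = 4.582385, f(c) = -0.196405 < 0 → new bracket [4.582385, 6.370000]

4.5824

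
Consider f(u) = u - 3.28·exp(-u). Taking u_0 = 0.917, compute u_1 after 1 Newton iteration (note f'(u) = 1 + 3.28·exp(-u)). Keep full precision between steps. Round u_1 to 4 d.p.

1.0875

Newton update: u ← u − f(u)/f'(u).
u_0 = 0.917000: f = -0.394070, f' = 2.311070 → u_1 = 0.917000 - (-0.394070)/(2.311070) = 1.087514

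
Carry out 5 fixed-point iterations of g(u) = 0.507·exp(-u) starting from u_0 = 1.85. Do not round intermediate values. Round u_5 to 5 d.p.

u_1 = g(1.850000) = 0.079719
u_2 = g(0.079719) = 0.468151
u_3 = g(0.468151) = 0.317462
u_4 = g(0.317462) = 0.369093
u_5 = g(0.369093) = 0.350520

0.35052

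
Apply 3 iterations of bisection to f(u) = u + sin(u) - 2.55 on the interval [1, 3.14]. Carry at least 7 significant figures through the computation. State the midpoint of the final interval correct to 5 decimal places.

f(1.000000) = -0.708529, f(3.140000) = 0.591593 (opposite signs)
step 1: m = 2.070000, f(m) = 0.397964 > 0 → root in [1.000000, 2.070000]
step 2: m = 1.535000, f(m) = -0.015641 < 0 → root in [1.535000, 2.070000]
step 3: m = 1.802500, f(m) = 0.225777 > 0 → root in [1.535000, 1.802500]
Midpoint of [1.535000, 1.802500] = 1.668750

1.66875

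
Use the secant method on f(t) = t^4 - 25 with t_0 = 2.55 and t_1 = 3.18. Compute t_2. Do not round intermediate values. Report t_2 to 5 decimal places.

f(t_0) = 17.282506, f(t_1) = 77.260634
t_2 = 3.180000 - (77.260634)·(3.180000 - 2.550000)/(77.260634 - (17.282506)) = 2.368468; f(t_2) = 6.468042

2.36847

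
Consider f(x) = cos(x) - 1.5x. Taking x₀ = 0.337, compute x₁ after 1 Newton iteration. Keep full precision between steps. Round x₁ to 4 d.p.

f'(x) = -sin(x) - 1.5
x_0 = 0.337000: f = 0.438251, f' = -1.830657 → x_1 = 0.337000 - (0.438251)/(-1.830657) = 0.576395

0.5764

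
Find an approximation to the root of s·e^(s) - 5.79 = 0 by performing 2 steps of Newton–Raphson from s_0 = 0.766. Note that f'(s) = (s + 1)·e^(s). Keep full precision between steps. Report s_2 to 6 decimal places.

s_0 = 0.766000: f = -4.142223, f' = 3.798921 → s_1 = 0.766000 - (-4.142223)/(3.798921) = 1.856368
s_1 = 1.856368: f = 6.091594, f' = 18.282044 → s_2 = 1.856368 - (6.091594)/(18.282044) = 1.523167

1.523167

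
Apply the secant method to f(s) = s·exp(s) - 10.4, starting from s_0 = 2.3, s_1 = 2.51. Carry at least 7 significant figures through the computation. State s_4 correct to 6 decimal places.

Secant update: s_(k+1) = s_k − f(s_k)·(s_k − s_(k-1))/(f(s_k) − f(s_(k-1))).
f(s_0) = 12.540620, f(s_1) = 20.485374
s_2 = 2.510000 - (20.485374)·(2.510000 - 2.300000)/(20.485374 - (12.540620)) = 1.968520; f(s_2) = 3.694737
s_3 = 1.968520 - (3.694737)·(1.968520 - 2.510000)/(3.694737 - (20.485374)) = 1.849368; f(s_3) = 1.354221
s_4 = 1.849368 - (1.354221)·(1.849368 - 1.968520)/(1.354221 - (3.694737)) = 1.780427; f(s_4) = 0.162192

1.780427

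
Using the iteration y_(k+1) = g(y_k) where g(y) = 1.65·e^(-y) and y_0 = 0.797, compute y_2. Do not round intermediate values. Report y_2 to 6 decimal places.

0.784393

y_1 = g(0.797000) = 0.743620
y_2 = g(0.743620) = 0.784393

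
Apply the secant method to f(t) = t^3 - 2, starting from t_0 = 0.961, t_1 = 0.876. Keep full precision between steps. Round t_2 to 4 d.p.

Secant update: t_(k+1) = t_k − f(t_k)·(t_k − t_(k-1))/(f(t_k) − f(t_(k-1))).
f(t_0) = -1.112496, f(t_1) = -1.327779
t_2 = 0.876000 - (-1.327779)·(0.876000 - 0.961000)/(-1.327779 - (-1.112496)) = 1.400247; f(t_2) = 0.745455

1.4002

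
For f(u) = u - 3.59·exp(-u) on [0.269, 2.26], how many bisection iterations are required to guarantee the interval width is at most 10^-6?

Initial width b − a = 2.26 − 0.269 = 1.991000.
After n steps the width is (b−a)/2^n; need (b−a)/2^n ≤ 10^-6.
So n ≥ log₂(1.991000/10^-6) = log₂(1991000.0000) ≈ 20.9251.
Hence n = 21.

21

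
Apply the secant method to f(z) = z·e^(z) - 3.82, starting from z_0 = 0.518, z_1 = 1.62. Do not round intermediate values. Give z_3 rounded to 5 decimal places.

1.11332

f(z_0) = -2.950451, f(z_1) = 4.366006
z_2 = 1.620000 - (4.366006)·(1.620000 - 0.518000)/(4.366006 - (-2.950451)) = 0.962395; f(z_2) = -1.300490
z_3 = 0.962395 - (-1.300490)·(0.962395 - 1.620000)/(-1.300490 - (4.366006)) = 1.113319; f(z_3) = -0.430562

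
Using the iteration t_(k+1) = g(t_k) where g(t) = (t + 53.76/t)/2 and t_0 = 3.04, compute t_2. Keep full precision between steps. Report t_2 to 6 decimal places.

7.775120

t_1 = g(3.040000) = 10.362105
t_2 = g(10.362105) = 7.775120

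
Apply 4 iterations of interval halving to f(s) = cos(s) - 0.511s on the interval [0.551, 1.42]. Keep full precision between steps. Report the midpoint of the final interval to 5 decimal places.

f(0.551000) = 0.570440, f(1.420000) = -0.575395 (opposite signs)
step 1: m = 0.985500, f(m) = 0.048856 > 0 → root in [0.985500, 1.420000]
step 2: m = 1.202750, f(m) = -0.254812 < 0 → root in [0.985500, 1.202750]
step 3: m = 1.094125, f(m) = -0.100274 < 0 → root in [0.985500, 1.094125]
step 4: m = 1.039813, f(m) = -0.024962 < 0 → root in [0.985500, 1.039813]
Midpoint of [0.985500, 1.039813] = 1.012656

1.01266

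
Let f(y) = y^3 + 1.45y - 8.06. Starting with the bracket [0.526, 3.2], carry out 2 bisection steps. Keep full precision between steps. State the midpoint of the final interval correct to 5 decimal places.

f(0.526000) = -7.151768, f(3.200000) = 29.348000 (opposite signs)
step 1: m = 1.863000, f(m) = 1.107393 > 0 → root in [0.526000, 1.863000]
step 2: m = 1.194500, f(m) = -4.623626 < 0 → root in [1.194500, 1.863000]
Midpoint of [1.194500, 1.863000] = 1.528750

1.52875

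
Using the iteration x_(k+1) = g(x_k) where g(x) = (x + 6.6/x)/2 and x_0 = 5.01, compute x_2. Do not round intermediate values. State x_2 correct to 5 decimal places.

2.62493

x_1 = g(5.010000) = 3.163683
x_2 = g(3.163683) = 2.624930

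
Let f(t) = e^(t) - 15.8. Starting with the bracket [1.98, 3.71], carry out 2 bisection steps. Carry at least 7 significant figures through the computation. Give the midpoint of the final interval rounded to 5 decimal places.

f(1.980000) = -8.557257, f(3.710000) = 25.053807 (opposite signs)
step 1: m = 2.845000, f(m) = 1.401559 > 0 → root in [1.980000, 2.845000]
step 2: m = 2.412500, f(m) = -4.638169 < 0 → root in [2.412500, 2.845000]
Midpoint of [2.412500, 2.845000] = 2.628750

2.62875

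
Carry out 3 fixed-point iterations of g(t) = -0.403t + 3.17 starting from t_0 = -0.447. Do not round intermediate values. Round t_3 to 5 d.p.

t_1 = g(-0.447000) = 3.350141
t_2 = g(3.350141) = 1.819893
t_3 = g(1.819893) = 2.436583

2.43658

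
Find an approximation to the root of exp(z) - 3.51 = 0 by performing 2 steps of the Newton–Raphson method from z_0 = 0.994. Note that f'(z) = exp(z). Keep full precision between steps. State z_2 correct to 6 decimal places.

z_0 = 0.994000: f = -0.807979, f' = 2.702021 → z_1 = 0.994000 - (-0.807979)/(2.702021) = 1.293028
z_1 = 1.293028: f = 0.133802, f' = 3.643802 → z_2 = 1.293028 - (0.133802)/(3.643802) = 1.256307

1.256307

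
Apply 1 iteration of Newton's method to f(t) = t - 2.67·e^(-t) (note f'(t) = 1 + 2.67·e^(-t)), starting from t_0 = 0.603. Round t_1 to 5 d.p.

0.95162

t_0 = 0.603000: f = -0.857938, f' = 2.460938 → t_1 = 0.603000 - (-0.857938)/(2.460938) = 0.951622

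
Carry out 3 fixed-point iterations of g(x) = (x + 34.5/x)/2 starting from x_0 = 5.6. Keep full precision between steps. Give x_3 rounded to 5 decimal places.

5.87367

x_1 = g(5.600000) = 5.880357
x_2 = g(5.880357) = 5.873674
x_3 = g(5.873674) = 5.873670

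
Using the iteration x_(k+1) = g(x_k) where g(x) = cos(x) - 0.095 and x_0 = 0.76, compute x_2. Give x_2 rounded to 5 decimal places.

0.71312

x_1 = g(0.760000) = 0.629836
x_2 = g(0.629836) = 0.713124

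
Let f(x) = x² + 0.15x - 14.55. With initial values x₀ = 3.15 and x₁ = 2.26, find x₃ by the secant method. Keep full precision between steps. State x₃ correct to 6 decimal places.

Secant update: x_(k+1) = x_k − f(x_k)·(x_k − x_(k-1))/(f(x_k) − f(x_(k-1))).
f(x_0) = -4.155000, f(x_1) = -9.103400
x_2 = 2.260000 - (-9.103400)·(2.260000 - 3.150000)/(-9.103400 - (-4.155000)) = 3.897302; f(x_2) = 1.223559
x_3 = 3.897302 - (1.223559)·(3.897302 - 2.260000)/(1.223559 - (-9.103400)) = 3.703311; f(x_3) = -0.279989

3.703311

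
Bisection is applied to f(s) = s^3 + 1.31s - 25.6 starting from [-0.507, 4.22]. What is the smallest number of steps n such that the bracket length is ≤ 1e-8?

Initial width b − a = 4.22 − -0.507 = 4.727000.
After n steps the width is (b−a)/2^n; need (b−a)/2^n ≤ 1e-8.
So n ≥ log₂(4.727000/1e-8) = log₂(472700000.0000) ≈ 28.8163.
Hence n = 29.

29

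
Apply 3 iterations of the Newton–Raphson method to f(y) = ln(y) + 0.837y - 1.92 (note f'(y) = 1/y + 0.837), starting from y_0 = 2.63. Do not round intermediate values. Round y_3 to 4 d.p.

1.6765

y_0 = 2.630000: f = 1.248294, f' = 1.217228 → y_1 = 2.630000 - (1.248294)/(1.217228) = 1.604478
y_1 = 1.604478: f = -0.104253, f' = 1.460256 → y_2 = 1.604478 - (-0.104253)/(1.460256) = 1.675872
y_2 = 1.675872: f = -0.000962, f' = 1.433704 → y_3 = 1.675872 - (-0.000962)/(1.433704) = 1.676543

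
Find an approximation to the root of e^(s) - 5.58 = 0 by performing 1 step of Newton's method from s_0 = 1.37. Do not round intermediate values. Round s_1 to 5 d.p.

Newton update: s ← s − f(s)/f'(s).
f'(s) = e^(s)
s_0 = 1.370000: f = -1.644649, f' = 3.935351 → s_1 = 1.370000 - (-1.644649)/(3.935351) = 1.787917

1.78792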